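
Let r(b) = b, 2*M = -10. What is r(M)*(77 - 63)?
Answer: -70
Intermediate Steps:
M = -5 (M = (1/2)*(-10) = -5)
r(M)*(77 - 63) = -5*(77 - 63) = -5*14 = -70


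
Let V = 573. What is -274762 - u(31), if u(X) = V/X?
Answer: -8518195/31 ≈ -2.7478e+5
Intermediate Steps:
u(X) = 573/X
-274762 - u(31) = -274762 - 573/31 = -8518195/31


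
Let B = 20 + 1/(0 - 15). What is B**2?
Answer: 89401/225 ≈ 397.34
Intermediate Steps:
B = 299/15 (B = 20 + 1/(-15) = 20 - 1/15 = 299/15 ≈ 19.933)
B**2 = (299/15)**2 = 89401/225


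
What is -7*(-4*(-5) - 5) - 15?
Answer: -120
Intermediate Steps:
-7*(-4*(-5) - 5) - 15 = -7*(20 - 5) - 15 = -7*15 - 15 = -105 - 15 = -120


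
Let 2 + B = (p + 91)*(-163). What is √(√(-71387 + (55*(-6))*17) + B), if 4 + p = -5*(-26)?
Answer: √(-35373 + I*√76997) ≈ 0.7377 + 188.08*I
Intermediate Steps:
p = 126 (p = -4 - 5*(-26) = -4 + 130 = 126)
B = -35373 (B = -2 + (126 + 91)*(-163) = -2 + 217*(-163) = -2 - 35371 = -35373)
√(√(-71387 + (55*(-6))*17) + B) = √(√(-71387 + (55*(-6))*17) - 35373) = √(√(-71387 - 330*17) - 35373) = √(√(-71387 - 5610) - 35373) = √(√(-76997) - 35373) = √(I*√76997 - 35373) = √(-35373 + I*√76997)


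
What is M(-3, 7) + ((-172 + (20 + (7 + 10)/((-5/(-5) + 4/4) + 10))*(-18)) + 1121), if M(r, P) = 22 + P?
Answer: 1185/2 ≈ 592.50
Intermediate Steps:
M(-3, 7) + ((-172 + (20 + (7 + 10)/((-5/(-5) + 4/4) + 10))*(-18)) + 1121) = (22 + 7) + ((-172 + (20 + (7 + 10)/((-5/(-5) + 4/4) + 10))*(-18)) + 1121) = 29 + ((-172 + (20 + 17/((-5*(-1/5) + 4*(1/4)) + 10))*(-18)) + 1121) = 29 + ((-172 + (20 + 17/((1 + 1) + 10))*(-18)) + 1121) = 29 + ((-172 + (20 + 17/(2 + 10))*(-18)) + 1121) = 29 + ((-172 + (20 + 17/12)*(-18)) + 1121) = 29 + ((-172 + (257/12)*(-18)) + 1121) = 29 + ((-172 - 771/2) + 1121) = 29 + (-1115/2 + 1121) = 29 + 1127/2 = 1185/2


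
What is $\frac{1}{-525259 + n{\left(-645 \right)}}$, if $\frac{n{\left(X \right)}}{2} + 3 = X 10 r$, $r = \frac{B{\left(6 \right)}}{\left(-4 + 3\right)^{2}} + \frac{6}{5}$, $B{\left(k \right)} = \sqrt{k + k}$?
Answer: $- \frac{108149}{58081647005} + \frac{1032 \sqrt{3}}{11616329401} \approx -1.7081 \cdot 10^{-6}$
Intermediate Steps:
$B{\left(k \right)} = \sqrt{2} \sqrt{k}$ ($B{\left(k \right)} = \sqrt{2 k} = \sqrt{2} \sqrt{k}$)
$r = \frac{6}{5} + 2 \sqrt{3}$ ($r = \frac{\sqrt{2} \sqrt{6}}{\left(-4 + 3\right)^{2}} + \frac{6}{5} = \frac{2 \sqrt{3}}{\left(-1\right)^{2}} + 6 \cdot \frac{1}{5} = \frac{2 \sqrt{3}}{1} + \frac{6}{5} = 2 \sqrt{3} \cdot 1 + \frac{6}{5} = 2 \sqrt{3} + \frac{6}{5} = \frac{6}{5} + 2 \sqrt{3} \approx 4.6641$)
$n{\left(X \right)} = -6 + 20 X \left(\frac{6}{5} + 2 \sqrt{3}\right)$ ($n{\left(X \right)} = -6 + 2 X 10 \left(\frac{6}{5} + 2 \sqrt{3}\right) = -6 + 2 \cdot 10 X \left(\frac{6}{5} + 2 \sqrt{3}\right) = -6 + 20 X \left(\frac{6}{5} + 2 \sqrt{3}\right)$)
$\frac{1}{-525259 + n{\left(-645 \right)}} = \frac{1}{-525259 + \left(-6 + 24 \left(-645\right) + 40 \left(-645\right) \sqrt{3}\right)} = \frac{1}{-525259 - \left(15486 + 25800 \sqrt{3}\right)} = \frac{1}{-540745 - 25800 \sqrt{3}}$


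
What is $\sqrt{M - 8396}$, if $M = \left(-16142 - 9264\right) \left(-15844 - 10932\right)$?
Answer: $6 \sqrt{18896185} \approx 26082.0$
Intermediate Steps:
$M = 680271056$ ($M = \left(-25406\right) \left(-26776\right) = 680271056$)
$\sqrt{M - 8396} = \sqrt{680271056 - 8396} = \sqrt{680262660} = 6 \sqrt{18896185}$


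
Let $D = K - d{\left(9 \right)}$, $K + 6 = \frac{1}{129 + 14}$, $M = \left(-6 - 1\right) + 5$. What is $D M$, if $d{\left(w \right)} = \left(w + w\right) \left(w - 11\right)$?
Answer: $- \frac{8582}{143} \approx -60.014$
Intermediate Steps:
$d{\left(w \right)} = 2 w \left(-11 + w\right)$
$M = -2$ ($M = \left(-6 - 1\right) + 5 = -7 + 5 = -2$)
$K = - \frac{857}{143}$ ($K = -6 + \frac{1}{129 + 14} = -6 + \frac{1}{143} = - \frac{857}{143} \approx -5.993$)
$D = \frac{4291}{143}$ ($D = - \frac{857}{143} - 2 \cdot 9 \left(-11 + 9\right) = - \frac{857}{143} - 2 \cdot 9 \left(-2\right) = - \frac{857}{143} - -36 = - \frac{857}{143} + 36 = \frac{4291}{143} \approx 30.007$)
$D M = \frac{4291}{143} \left(-2\right) = - \frac{8582}{143}$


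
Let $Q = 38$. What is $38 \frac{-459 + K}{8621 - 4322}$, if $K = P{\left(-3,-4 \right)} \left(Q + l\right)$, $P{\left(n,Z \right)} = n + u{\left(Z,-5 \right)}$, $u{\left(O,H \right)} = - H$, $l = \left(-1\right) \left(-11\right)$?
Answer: $- \frac{13718}{4299} \approx -3.191$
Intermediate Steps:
$l = 11$
$P{\left(n,Z \right)} = 5 + n$ ($P{\left(n,Z \right)} = n - -5 = n + 5 = 5 + n$)
$K = 98$ ($K = \left(5 - 3\right) \left(38 + 11\right) = 2 \cdot 49 = 98$)
$38 \frac{-459 + K}{8621 - 4322} = 38 \frac{-459 + 98}{8621 - 4322} = 38 \left(- \frac{361}{4299}\right) = - \frac{13718}{4299}$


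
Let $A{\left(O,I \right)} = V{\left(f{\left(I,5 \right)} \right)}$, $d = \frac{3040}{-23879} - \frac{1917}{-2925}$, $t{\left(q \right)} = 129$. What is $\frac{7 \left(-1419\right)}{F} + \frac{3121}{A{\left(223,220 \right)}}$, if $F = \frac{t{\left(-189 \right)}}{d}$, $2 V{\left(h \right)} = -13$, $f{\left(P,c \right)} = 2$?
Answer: $- \frac{4041881429}{7760675} \approx -520.82$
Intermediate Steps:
$d = \frac{4098227}{7760675}$ ($d = 3040 \left(- \frac{1}{23879}\right) - - \frac{213}{325} = - \frac{3040}{23879} + \frac{213}{325} = \frac{4098227}{7760675} \approx 0.52808$)
$V{\left(h \right)} = - \frac{13}{2}$ ($V{\left(h \right)} = \frac{1}{2} \left(-13\right) = - \frac{13}{2}$)
$A{\left(O,I \right)} = - \frac{13}{2}$
$F = \frac{1001127075}{4098227}$ ($F = \frac{129}{\frac{4098227}{7760675}} = 129 \cdot \frac{7760675}{4098227} = \frac{1001127075}{4098227} \approx 244.28$)
$\frac{7 \left(-1419\right)}{F} + \frac{3121}{A{\left(223,220 \right)}} = \frac{7 \left(-1419\right)}{\frac{1001127075}{4098227}} + \frac{3121}{- \frac{13}{2}} = \left(-9933\right) \frac{4098227}{1001127075} + 3121 \left(- \frac{2}{13}\right) = - \frac{315563479}{7760675} - \frac{6242}{13} = - \frac{4041881429}{7760675}$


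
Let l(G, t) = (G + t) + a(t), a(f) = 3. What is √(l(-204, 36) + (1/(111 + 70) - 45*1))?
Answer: I*√6879629/181 ≈ 14.491*I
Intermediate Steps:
l(G, t) = 3 + G + t (l(G, t) = (G + t) + 3 = 3 + G + t)
√(l(-204, 36) + (1/(111 + 70) - 45*1)) = √((3 - 204 + 36) + (1/(111 + 70) - 45*1)) = √(-165 + (1/181 - 45)) = √(-165 - 8144/181) = √(-38009/181) = I*√6879629/181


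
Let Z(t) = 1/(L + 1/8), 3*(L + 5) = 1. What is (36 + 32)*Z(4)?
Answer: -1632/109 ≈ -14.972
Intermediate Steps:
L = -14/3 (L = -5 + (⅓)*1 = -5 + ⅓ = -14/3 ≈ -4.6667)
Z(t) = -24/109 (Z(t) = 1/(-14/3 + 1/8) = 1/(-14/3 + ⅛) = 1/(-109/24) = -24/109)
(36 + 32)*Z(4) = (36 + 32)*(-24/109) = 68*(-24/109) = -1632/109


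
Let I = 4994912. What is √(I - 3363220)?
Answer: 2*√407923 ≈ 1277.4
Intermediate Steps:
√(I - 3363220) = √(4994912 - 3363220) = √1631692 = 2*√407923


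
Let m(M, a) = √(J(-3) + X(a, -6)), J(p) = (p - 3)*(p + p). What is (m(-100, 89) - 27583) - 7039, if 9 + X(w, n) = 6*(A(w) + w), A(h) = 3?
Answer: -34622 + √579 ≈ -34598.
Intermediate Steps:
J(p) = 2*p*(-3 + p) (J(p) = (-3 + p)*(2*p) = 2*p*(-3 + p))
X(w, n) = 9 + 6*w (X(w, n) = -9 + 6*(3 + w) = -9 + (18 + 6*w) = 9 + 6*w)
m(M, a) = √(45 + 6*a) (m(M, a) = √(2*(-3)*(-3 - 3) + (9 + 6*a)) = √(2*(-3)*(-6) + (9 + 6*a)) = √(36 + (9 + 6*a)) = √(45 + 6*a))
(m(-100, 89) - 27583) - 7039 = (√(45 + 6*89) - 27583) - 7039 = (√(45 + 534) - 27583) - 7039 = (√579 - 27583) - 7039 = (-27583 + √579) - 7039 = -34622 + √579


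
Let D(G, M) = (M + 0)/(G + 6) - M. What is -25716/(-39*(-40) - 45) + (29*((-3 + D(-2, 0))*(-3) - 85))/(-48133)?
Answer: -411483056/24307165 ≈ -16.928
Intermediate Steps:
D(G, M) = -M + M/(6 + G) (D(G, M) = M/(6 + G) - M = -M + M/(6 + G))
-25716/(-39*(-40) - 45) + (29*((-3 + D(-2, 0))*(-3) - 85))/(-48133) = -25716/(-39*(-40) - 45) + (29*((-3 - 1*0*(5 - 2)/(6 - 2))*(-3) - 85))/(-48133) = -25716/(1560 - 45) + (29*((-3 - 1*0*3/4)*(-3) - 85))*(-1/48133) = -25716/1515 + (29*((-3 - 1*0*¼*3)*(-3) - 85))*(-1/48133) = -25716*1/1515 + (29*((-3 + 0)*(-3) - 85))*(-1/48133) = -8572/505 + (29*(-3*(-3) - 85))*(-1/48133) = -8572/505 + (29*(9 - 85))*(-1/48133) = -8572/505 + (29*(-76))*(-1/48133) = -8572/505 - 2204*(-1/48133) = -8572/505 + 2204/48133 = -411483056/24307165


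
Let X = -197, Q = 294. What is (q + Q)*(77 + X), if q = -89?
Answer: -24600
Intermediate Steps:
(q + Q)*(77 + X) = (-89 + 294)*(77 - 197) = 205*(-120) = -24600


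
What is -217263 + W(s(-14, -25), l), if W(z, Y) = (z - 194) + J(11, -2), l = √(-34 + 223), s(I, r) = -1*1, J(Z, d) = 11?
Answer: -217447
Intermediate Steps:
s(I, r) = -1
l = 3*√21 (l = √189 = 3*√21 ≈ 13.748)
W(z, Y) = -183 + z (W(z, Y) = (z - 194) + 11 = (-194 + z) + 11 = -183 + z)
-217263 + W(s(-14, -25), l) = -217263 + (-183 - 1) = -217263 - 184 = -217447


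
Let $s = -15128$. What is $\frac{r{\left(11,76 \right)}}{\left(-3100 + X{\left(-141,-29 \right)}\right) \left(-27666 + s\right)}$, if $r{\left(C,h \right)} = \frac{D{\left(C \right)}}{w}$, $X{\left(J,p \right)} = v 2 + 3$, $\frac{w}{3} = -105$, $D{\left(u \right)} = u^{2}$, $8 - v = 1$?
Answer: $- \frac{121}{41559179130} \approx -2.9115 \cdot 10^{-9}$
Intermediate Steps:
$v = 7$ ($v = 8 - 1 = 7$)
$w = -315$ ($w = 3 \left(-105\right) = -315$)
$X{\left(J,p \right)} = 17$ ($X{\left(J,p \right)} = 7 \cdot 2 + 3 = 14 + 3 = 17$)
$r{\left(C,h \right)} = - \frac{C^{2}}{315}$ ($r{\left(C,h \right)} = \frac{C^{2}}{-315} = C^{2} \left(- \frac{1}{315}\right) = - \frac{C^{2}}{315}$)
$\frac{r{\left(11,76 \right)}}{\left(-3100 + X{\left(-141,-29 \right)}\right) \left(-27666 + s\right)} = \frac{\left(- \frac{1}{315}\right) 11^{2}}{\left(-3100 + 17\right) \left(-27666 - 15128\right)} = \frac{\left(- \frac{1}{315}\right) 121}{\left(-3083\right) \left(-42794\right)} = - \frac{121}{315 \cdot 131933902} = \left(- \frac{121}{315}\right) \frac{1}{131933902} = - \frac{121}{41559179130}$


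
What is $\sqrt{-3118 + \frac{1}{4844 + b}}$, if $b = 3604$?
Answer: $\frac{i \sqrt{869248479}}{528} \approx 55.839 i$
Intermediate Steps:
$\sqrt{-3118 + \frac{1}{4844 + b}} = \sqrt{-3118 + \frac{1}{4844 + 3604}} = \sqrt{-3118 + \frac{1}{8448}} = \sqrt{- \frac{26340863}{8448}} = \frac{i \sqrt{869248479}}{528}$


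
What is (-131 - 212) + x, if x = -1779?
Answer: -2122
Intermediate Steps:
(-131 - 212) + x = (-131 - 212) - 1779 = -343 - 1779 = -2122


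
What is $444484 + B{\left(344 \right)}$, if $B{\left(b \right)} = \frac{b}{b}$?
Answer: $444485$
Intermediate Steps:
$B{\left(b \right)} = 1$
$444484 + B{\left(344 \right)} = 444484 + 1 = 444485$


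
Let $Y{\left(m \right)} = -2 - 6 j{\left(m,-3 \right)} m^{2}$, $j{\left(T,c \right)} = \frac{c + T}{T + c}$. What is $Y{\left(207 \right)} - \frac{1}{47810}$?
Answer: $- \frac{12291759761}{47810} \approx -2.571 \cdot 10^{5}$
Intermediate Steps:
$j{\left(T,c \right)} = 1$ ($j{\left(T,c \right)} = \frac{T + c}{T + c} = 1$)
$Y{\left(m \right)} = -2 - 6 m^{2}$ ($Y{\left(m \right)} = -2 - 6 \cdot 1 m^{2} = -2 - 6 m^{2}$)
$Y{\left(207 \right)} - \frac{1}{47810} = \left(-2 - 6 \cdot 207^{2}\right) - \frac{1}{47810} = \left(-2 - 257094\right) - \frac{1}{47810} = -257096 - \frac{1}{47810} = - \frac{12291759761}{47810}$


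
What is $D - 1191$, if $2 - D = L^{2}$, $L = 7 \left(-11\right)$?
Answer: $-7118$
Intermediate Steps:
$L = -77$
$D = -5927$ ($D = 2 - \left(-77\right)^{2} = 2 - 5929 = -5927$)
$D - 1191 = -5927 - 1191 = -7118$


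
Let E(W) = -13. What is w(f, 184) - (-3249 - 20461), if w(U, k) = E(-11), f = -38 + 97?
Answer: 23697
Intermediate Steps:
f = 59
w(U, k) = -13
w(f, 184) - (-3249 - 20461) = -13 - (-3249 - 20461) = -13 - 1*(-23710) = -13 + 23710 = 23697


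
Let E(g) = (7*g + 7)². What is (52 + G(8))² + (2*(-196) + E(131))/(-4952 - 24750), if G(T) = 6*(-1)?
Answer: 30998024/14851 ≈ 2087.3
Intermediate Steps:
E(g) = (7 + 7*g)²
G(T) = -6
(52 + G(8))² + (2*(-196) + E(131))/(-4952 - 24750) = (52 - 6)² + (2*(-196) + 49*(1 + 131)²)/(-4952 - 24750) = 46² + (-392 + 49*132²)/(-29702) = 2116 + (-392 + 49*17424)*(-1/29702) = 2116 + (-392 + 853776)*(-1/29702) = 2116 + 853384*(-1/29702) = 2116 - 426692/14851 = 30998024/14851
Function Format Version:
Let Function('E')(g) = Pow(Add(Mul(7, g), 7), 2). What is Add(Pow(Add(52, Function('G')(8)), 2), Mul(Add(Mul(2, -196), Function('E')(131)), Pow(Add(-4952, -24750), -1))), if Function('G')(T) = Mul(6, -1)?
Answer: Rational(30998024, 14851) ≈ 2087.3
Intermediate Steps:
Function('E')(g) = Pow(Add(7, Mul(7, g)), 2)
Function('G')(T) = -6
Add(Pow(Add(52, Function('G')(8)), 2), Mul(Add(Mul(2, -196), Function('E')(131)), Pow(Add(-4952, -24750), -1))) = Add(Pow(Add(52, -6), 2), Mul(Add(Mul(2, -196), Mul(49, Pow(Add(1, 131), 2))), Pow(Add(-4952, -24750), -1))) = Add(Pow(46, 2), Mul(Add(-392, Mul(49, Pow(132, 2))), Pow(-29702, -1))) = Add(2116, Mul(Add(-392, Mul(49, 17424)), Rational(-1, 29702))) = Add(2116, Mul(Add(-392, 853776), Rational(-1, 29702))) = Add(2116, Mul(853384, Rational(-1, 29702))) = Add(2116, Rational(-426692, 14851)) = Rational(30998024, 14851)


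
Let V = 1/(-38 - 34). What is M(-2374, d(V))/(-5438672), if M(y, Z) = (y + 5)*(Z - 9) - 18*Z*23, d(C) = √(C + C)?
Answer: -927/236464 + 121*I/1418784 ≈ -0.0039203 + 8.5284e-5*I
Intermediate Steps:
V = -1/72 (V = 1/(-72) = -1/72 ≈ -0.013889)
d(C) = √2*√C (d(C) = √(2*C) = √2*√C)
M(y, Z) = -414*Z + (-9 + Z)*(5 + y) (M(y, Z) = (5 + y)*(-9 + Z) - 414*Z = (-9 + Z)*(5 + y) - 414*Z = -414*Z + (-9 + Z)*(5 + y))
M(-2374, d(V))/(-5438672) = (-45 - 409*√2*√(-1/72) - 9*(-2374) + (√2*√(-1/72))*(-2374))/(-5438672) = (-45 - 409*√2*I*√2/12 + 21366 + (√2*(I*√2/12))*(-2374))*(-1/5438672) = (-45 - 409*I/6 + 21366 + (I/6)*(-2374))*(-1/5438672) = (-45 - 409*I/6 + 21366 - 1187*I/3)*(-1/5438672) = (21321 - 2783*I/6)*(-1/5438672) = -927/236464 + 121*I/1418784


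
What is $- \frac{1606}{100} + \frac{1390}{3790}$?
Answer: $- \frac{297387}{18950} \approx -15.693$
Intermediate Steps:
$- \frac{1606}{100} + \frac{1390}{3790} = \left(-1606\right) \frac{1}{100} + 1390 \cdot \frac{1}{3790} = - \frac{803}{50} + \frac{139}{379} = - \frac{297387}{18950}$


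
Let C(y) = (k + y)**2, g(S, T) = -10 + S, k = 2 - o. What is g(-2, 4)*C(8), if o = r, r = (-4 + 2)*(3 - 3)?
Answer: -1200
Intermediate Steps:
r = 0 (r = -2*0 = 0)
o = 0
k = 2 (k = 2 - 1*0 = 2 + 0 = 2)
C(y) = (2 + y)**2
g(-2, 4)*C(8) = (-10 - 2)*(2 + 8)**2 = -12*10**2 = -12*100 = -1200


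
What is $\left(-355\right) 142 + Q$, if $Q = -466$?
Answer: $-50876$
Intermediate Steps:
$\left(-355\right) 142 + Q = \left(-355\right) 142 - 466 = -50410 - 466 = -50876$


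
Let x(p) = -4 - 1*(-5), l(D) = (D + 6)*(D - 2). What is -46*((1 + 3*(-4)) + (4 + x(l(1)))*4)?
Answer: -414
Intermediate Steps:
l(D) = (-2 + D)*(6 + D) (l(D) = (6 + D)*(-2 + D) = (-2 + D)*(6 + D))
x(p) = 1 (x(p) = -4 + 5 = 1)
-46*((1 + 3*(-4)) + (4 + x(l(1)))*4) = -46*((1 + 3*(-4)) + (4 + 1)*4) = -46*((1 - 12) + 5*4) = -46*(-11 + 20) = -46*9 = -414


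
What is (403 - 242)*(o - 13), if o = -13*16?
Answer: -35581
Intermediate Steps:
o = -208
(403 - 242)*(o - 13) = (403 - 242)*(-208 - 13) = 161*(-221) = -35581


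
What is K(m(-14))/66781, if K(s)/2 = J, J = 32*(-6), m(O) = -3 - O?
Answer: -384/66781 ≈ -0.0057501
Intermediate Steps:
J = -192
K(s) = -384 (K(s) = 2*(-192) = -384)
K(m(-14))/66781 = -384/66781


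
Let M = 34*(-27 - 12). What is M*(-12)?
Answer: 15912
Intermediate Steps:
M = -1326 (M = 34*(-39) = -1326)
M*(-12) = -1326*(-12) = 15912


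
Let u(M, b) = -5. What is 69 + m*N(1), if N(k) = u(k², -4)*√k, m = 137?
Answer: -616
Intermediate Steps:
N(k) = -5*√k
69 + m*N(1) = 69 + 137*(-5*√1) = 69 + 137*(-5*1) = 69 + 137*(-5) = 69 - 685 = -616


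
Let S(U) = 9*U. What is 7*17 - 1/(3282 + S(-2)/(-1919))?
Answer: 749481025/6298176 ≈ 119.00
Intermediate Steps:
7*17 - 1/(3282 + S(-2)/(-1919)) = 7*17 - 1/(3282 + (9*(-2))/(-1919)) = 119 - 1/(3282 - 18*(-1/1919)) = 119 - 1/(3282 + 18/1919) = 119 - 1/6298176/1919 = 119 - 1*1919/6298176 = 119 - 1919/6298176 = 749481025/6298176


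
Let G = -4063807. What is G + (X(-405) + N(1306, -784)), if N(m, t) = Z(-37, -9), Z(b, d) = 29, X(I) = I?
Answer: -4064183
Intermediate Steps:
N(m, t) = 29
G + (X(-405) + N(1306, -784)) = -4063807 + (-405 + 29) = -4063807 - 376 = -4064183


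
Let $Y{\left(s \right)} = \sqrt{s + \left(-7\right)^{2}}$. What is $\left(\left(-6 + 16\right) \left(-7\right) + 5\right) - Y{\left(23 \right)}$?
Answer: $-65 - 6 \sqrt{2} \approx -73.485$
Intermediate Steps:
$Y{\left(s \right)} = \sqrt{49 + s}$ ($Y{\left(s \right)} = \sqrt{s + 49} = \sqrt{49 + s}$)
$\left(\left(-6 + 16\right) \left(-7\right) + 5\right) - Y{\left(23 \right)} = \left(\left(-6 + 16\right) \left(-7\right) + 5\right) - \sqrt{49 + 23} = \left(10 \left(-7\right) + 5\right) - \sqrt{72} = \left(-70 + 5\right) - 6 \sqrt{2} = -65 - 6 \sqrt{2}$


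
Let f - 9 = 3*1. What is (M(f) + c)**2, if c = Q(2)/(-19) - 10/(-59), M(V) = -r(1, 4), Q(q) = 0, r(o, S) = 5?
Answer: 81225/3481 ≈ 23.334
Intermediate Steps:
f = 12 (f = 9 + 3*1 = 9 + 3 = 12)
M(V) = -5 (M(V) = -1*5 = -5)
c = 10/59 (c = 0/(-19) - 10/(-59) = 0*(-1/19) - 10*(-1/59) = 0 + 10/59 = 10/59 ≈ 0.16949)
(M(f) + c)**2 = (-5 + 10/59)**2 = (-285/59)**2 = 81225/3481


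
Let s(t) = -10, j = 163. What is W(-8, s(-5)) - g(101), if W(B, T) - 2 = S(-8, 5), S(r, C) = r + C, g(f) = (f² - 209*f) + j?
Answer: 10744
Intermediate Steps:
g(f) = 163 + f² - 209*f (g(f) = (f² - 209*f) + 163 = 163 + f² - 209*f)
S(r, C) = C + r
W(B, T) = -1 (W(B, T) = 2 + (5 - 8) = 2 - 3 = -1)
W(-8, s(-5)) - g(101) = -1 - (163 + 101² - 209*101) = -1 - (163 + 10201 - 21109) = -1 - 1*(-10745) = -1 + 10745 = 10744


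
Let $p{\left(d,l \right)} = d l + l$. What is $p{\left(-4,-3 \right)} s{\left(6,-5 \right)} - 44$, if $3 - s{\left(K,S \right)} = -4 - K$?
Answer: $73$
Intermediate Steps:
$s{\left(K,S \right)} = 7 + K$ ($s{\left(K,S \right)} = 3 - \left(-4 - K\right) = 3 + \left(4 + K\right) = 7 + K$)
$p{\left(d,l \right)} = l + d l$
$p{\left(-4,-3 \right)} s{\left(6,-5 \right)} - 44 = - 3 \left(1 - 4\right) \left(7 + 6\right) - 44 = \left(-3\right) \left(-3\right) 13 - 44 = 9 \cdot 13 - 44 = 117 - 44 = 73$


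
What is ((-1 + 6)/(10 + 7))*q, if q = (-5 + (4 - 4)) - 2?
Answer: -35/17 ≈ -2.0588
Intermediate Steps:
q = -7 (q = (-5 + 0) - 2 = -5 - 2 = -7)
((-1 + 6)/(10 + 7))*q = ((-1 + 6)/(10 + 7))*(-7) = (5/17)*(-7) = -35/17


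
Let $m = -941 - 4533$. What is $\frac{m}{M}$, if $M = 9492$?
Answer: $- \frac{391}{678} \approx -0.5767$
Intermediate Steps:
$m = -5474$
$\frac{m}{M} = - \frac{5474}{9492} = \left(-5474\right) \frac{1}{9492} = - \frac{391}{678}$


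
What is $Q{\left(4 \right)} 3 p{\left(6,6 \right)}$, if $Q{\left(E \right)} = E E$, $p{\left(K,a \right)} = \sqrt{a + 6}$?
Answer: $96 \sqrt{3} \approx 166.28$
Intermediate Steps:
$p{\left(K,a \right)} = \sqrt{6 + a}$
$Q{\left(E \right)} = E^{2}$
$Q{\left(4 \right)} 3 p{\left(6,6 \right)} = 4^{2} \cdot 3 \sqrt{6 + 6} = 16 \cdot 3 \sqrt{12} = 48 \cdot 2 \sqrt{3} = 96 \sqrt{3}$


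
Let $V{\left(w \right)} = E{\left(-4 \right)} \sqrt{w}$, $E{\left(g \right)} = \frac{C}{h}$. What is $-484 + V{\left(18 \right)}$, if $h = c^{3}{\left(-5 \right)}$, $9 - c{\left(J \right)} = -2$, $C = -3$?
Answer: $-484 - \frac{9 \sqrt{2}}{1331} \approx -484.01$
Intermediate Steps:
$c{\left(J \right)} = 11$ ($c{\left(J \right)} = 9 - -2 = 9 + 2 = 11$)
$h = 1331$ ($h = 11^{3} = 1331$)
$E{\left(g \right)} = - \frac{3}{1331}$
$V{\left(w \right)} = - \frac{3 \sqrt{w}}{1331}$
$-484 + V{\left(18 \right)} = -484 - \frac{3 \sqrt{18}}{1331} = -484 - \frac{3 \cdot 3 \sqrt{2}}{1331} = -484 - \frac{9 \sqrt{2}}{1331}$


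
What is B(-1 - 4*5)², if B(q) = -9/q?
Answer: 9/49 ≈ 0.18367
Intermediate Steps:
B(-1 - 4*5)² = (-9/(-1 - 4*5))² = (-9/(-1 - 20))² = (-9/(-21))² = (-9*(-1/21))² = (3/7)² = 9/49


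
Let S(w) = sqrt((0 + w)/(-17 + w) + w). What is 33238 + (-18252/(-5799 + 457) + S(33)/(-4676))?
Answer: 88787824/2671 - sqrt(561)/18704 ≈ 33241.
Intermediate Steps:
S(w) = sqrt(w + w/(-17 + w)) (S(w) = sqrt(w/(-17 + w) + w) = sqrt(w + w/(-17 + w)))
33238 + (-18252/(-5799 + 457) + S(33)/(-4676)) = 33238 + (-18252/(-5799 + 457) + sqrt(33*(-16 + 33)/(-17 + 33))/(-4676)) = 33238 + (-18252/(-5342) + sqrt(33*17/16)*(-1/4676)) = 33238 + (-18252*(-1/5342) + sqrt(33*(1/16)*17)*(-1/4676)) = 33238 + (9126/2671 + sqrt(561/16)*(-1/4676)) = 33238 + (9126/2671 + (sqrt(561)/4)*(-1/4676)) = 33238 + (9126/2671 - sqrt(561)/18704) = 88787824/2671 - sqrt(561)/18704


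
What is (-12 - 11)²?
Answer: 529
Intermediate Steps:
(-12 - 11)² = (-23)² = 529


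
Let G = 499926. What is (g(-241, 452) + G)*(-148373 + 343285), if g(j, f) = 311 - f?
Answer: 97414093920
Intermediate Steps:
(g(-241, 452) + G)*(-148373 + 343285) = ((311 - 1*452) + 499926)*(-148373 + 343285) = ((311 - 452) + 499926)*194912 = (-141 + 499926)*194912 = 499785*194912 = 97414093920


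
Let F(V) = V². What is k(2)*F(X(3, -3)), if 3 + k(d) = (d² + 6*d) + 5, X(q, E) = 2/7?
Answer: 72/49 ≈ 1.4694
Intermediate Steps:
X(q, E) = 2/7 (X(q, E) = 2*(⅐) = 2/7)
k(d) = 2 + d² + 6*d (k(d) = -3 + ((d² + 6*d) + 5) = -3 + (5 + d² + 6*d) = 2 + d² + 6*d)
k(2)*F(X(3, -3)) = (2 + 2² + 6*2)*(2/7)² = (2 + 4 + 12)*(4/49) = 18*(4/49) = 72/49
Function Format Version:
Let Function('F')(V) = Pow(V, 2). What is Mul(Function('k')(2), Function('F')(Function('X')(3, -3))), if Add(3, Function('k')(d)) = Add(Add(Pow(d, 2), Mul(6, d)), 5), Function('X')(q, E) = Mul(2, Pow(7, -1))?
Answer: Rational(72, 49) ≈ 1.4694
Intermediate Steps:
Function('X')(q, E) = Rational(2, 7) (Function('X')(q, E) = Mul(2, Rational(1, 7)) = Rational(2, 7))
Function('k')(d) = Add(2, Pow(d, 2), Mul(6, d)) (Function('k')(d) = Add(-3, Add(Add(Pow(d, 2), Mul(6, d)), 5)) = Add(-3, Add(5, Pow(d, 2), Mul(6, d))) = Add(2, Pow(d, 2), Mul(6, d)))
Mul(Function('k')(2), Function('F')(Function('X')(3, -3))) = Mul(Add(2, Pow(2, 2), Mul(6, 2)), Pow(Rational(2, 7), 2)) = Mul(Add(2, 4, 12), Rational(4, 49)) = Mul(18, Rational(4, 49)) = Rational(72, 49)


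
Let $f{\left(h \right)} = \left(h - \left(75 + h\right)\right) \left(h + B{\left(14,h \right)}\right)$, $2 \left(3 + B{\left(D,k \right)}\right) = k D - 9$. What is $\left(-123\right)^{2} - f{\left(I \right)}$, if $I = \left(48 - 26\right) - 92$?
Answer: $- \frac{54867}{2} \approx -27434.0$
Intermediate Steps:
$I = -70$ ($I = \left(48 - 26\right) - 92 = 22 - 92 = -70$)
$B{\left(D,k \right)} = - \frac{15}{2} + \frac{D k}{2}$ ($B{\left(D,k \right)} = -3 + \frac{k D - 9}{2} = -3 + \frac{D k - 9}{2} = -3 + \frac{-9 + D k}{2} = -3 + \left(- \frac{9}{2} + \frac{D k}{2}\right) = - \frac{15}{2} + \frac{D k}{2}$)
$f{\left(h \right)} = \frac{1125}{2} - 600 h$ ($f{\left(h \right)} = \left(h - \left(75 + h\right)\right) \left(h + \left(- \frac{15}{2} + \frac{1}{2} \cdot 14 h\right)\right) = - 75 \left(h + \left(- \frac{15}{2} + 7 h\right)\right) = - 75 \left(- \frac{15}{2} + 8 h\right) = \frac{1125}{2} - 600 h$)
$\left(-123\right)^{2} - f{\left(I \right)} = \left(-123\right)^{2} - \left(\frac{1125}{2} - -42000\right) = 15129 - \left(\frac{1125}{2} + 42000\right) = 15129 - \frac{85125}{2} = - \frac{54867}{2}$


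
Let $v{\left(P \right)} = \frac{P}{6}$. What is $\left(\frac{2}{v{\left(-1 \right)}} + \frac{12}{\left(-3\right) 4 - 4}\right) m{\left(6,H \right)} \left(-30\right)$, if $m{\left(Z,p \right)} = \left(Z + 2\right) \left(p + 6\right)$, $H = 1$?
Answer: $21420$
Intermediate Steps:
$v{\left(P \right)} = \frac{P}{6}$ ($v{\left(P \right)} = P \frac{1}{6} = \frac{P}{6}$)
$m{\left(Z,p \right)} = \left(2 + Z\right) \left(6 + p\right)$
$\left(\frac{2}{v{\left(-1 \right)}} + \frac{12}{\left(-3\right) 4 - 4}\right) m{\left(6,H \right)} \left(-30\right) = \left(\frac{2}{\frac{1}{6} \left(-1\right)} + \frac{12}{\left(-3\right) 4 - 4}\right) \left(12 + 2 \cdot 1 + 6 \cdot 6 + 6 \cdot 1\right) \left(-30\right) = \left(\frac{2}{- \frac{1}{6}} + \frac{12}{-12 - 4}\right) \left(12 + 2 + 36 + 6\right) \left(-30\right) = \left(2 \left(-6\right) + \frac{12}{-16}\right) 56 \left(-30\right) = \left(-12 + 12 \left(- \frac{1}{16}\right)\right) 56 \left(-30\right) = \left(-12 - \frac{3}{4}\right) 56 \left(-30\right) = \left(- \frac{51}{4}\right) 56 \left(-30\right) = \left(-714\right) \left(-30\right) = 21420$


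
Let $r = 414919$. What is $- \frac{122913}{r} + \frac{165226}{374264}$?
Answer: $\frac{11276747831}{77644622308} \approx 0.14524$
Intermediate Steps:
$- \frac{122913}{r} + \frac{165226}{374264} = - \frac{122913}{414919} + \frac{165226}{374264} = \left(-122913\right) \frac{1}{414919} + 165226 \cdot \frac{1}{374264} = - \frac{122913}{414919} + \frac{82613}{187132} = \frac{11276747831}{77644622308}$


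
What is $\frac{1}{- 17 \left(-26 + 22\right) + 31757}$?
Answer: $\frac{1}{31825} \approx 3.1422 \cdot 10^{-5}$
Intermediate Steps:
$\frac{1}{- 17 \left(-26 + 22\right) + 31757} = \frac{1}{\left(-17\right) \left(-4\right) + 31757} = \frac{1}{68 + 31757} = \frac{1}{31825}$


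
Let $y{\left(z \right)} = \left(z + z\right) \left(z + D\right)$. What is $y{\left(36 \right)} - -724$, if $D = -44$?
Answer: $148$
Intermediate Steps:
$y{\left(z \right)} = 2 z \left(-44 + z\right)$ ($y{\left(z \right)} = \left(z + z\right) \left(z - 44\right) = 2 z \left(-44 + z\right)$)
$y{\left(36 \right)} - -724 = 2 \cdot 36 \left(-44 + 36\right) - -724 = 2 \cdot 36 \left(-8\right) + 724 = -576 + 724 = 148$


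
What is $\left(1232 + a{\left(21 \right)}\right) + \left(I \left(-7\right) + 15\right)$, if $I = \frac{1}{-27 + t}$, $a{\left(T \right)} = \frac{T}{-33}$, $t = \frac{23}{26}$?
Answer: $\frac{1330156}{1067} \approx 1246.6$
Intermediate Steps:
$t = \frac{23}{26}$ ($t = 23 \cdot \frac{1}{26} = \frac{23}{26} \approx 0.88461$)
$a{\left(T \right)} = - \frac{T}{33}$ ($a{\left(T \right)} = T \left(- \frac{1}{33}\right) = - \frac{T}{33}$)
$I = - \frac{26}{679}$ ($I = \frac{1}{-27 + \frac{23}{26}} = \frac{1}{- \frac{679}{26}} = - \frac{26}{679} \approx -0.038292$)
$\left(1232 + a{\left(21 \right)}\right) + \left(I \left(-7\right) + 15\right) = \left(1232 - \frac{7}{11}\right) + \left(\left(- \frac{26}{679}\right) \left(-7\right) + 15\right) = \left(1232 - \frac{7}{11}\right) + \left(\frac{26}{97} + 15\right) = \frac{13545}{11} + \frac{1481}{97} = \frac{1330156}{1067}$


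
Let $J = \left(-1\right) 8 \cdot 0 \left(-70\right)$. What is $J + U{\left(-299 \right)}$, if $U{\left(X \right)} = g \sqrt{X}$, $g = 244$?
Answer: $244 i \sqrt{299} \approx 4219.2 i$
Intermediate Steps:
$J = 0$ ($J = \left(-8\right) 0 \left(-70\right) = 0 \left(-70\right) = 0$)
$U{\left(X \right)} = 244 \sqrt{X}$
$J + U{\left(-299 \right)} = 0 + 244 \sqrt{-299} = 0 + 244 i \sqrt{299} = 244 i \sqrt{299}$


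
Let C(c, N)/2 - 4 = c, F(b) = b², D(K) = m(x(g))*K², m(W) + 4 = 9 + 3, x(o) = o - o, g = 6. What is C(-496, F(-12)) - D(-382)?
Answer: -1168376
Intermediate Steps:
x(o) = 0
m(W) = 8 (m(W) = -4 + (9 + 3) = -4 + 12 = 8)
D(K) = 8*K²
C(c, N) = 8 + 2*c
C(-496, F(-12)) - D(-382) = (8 + 2*(-496)) - 8*(-382)² = (8 - 992) - 8*145924 = -984 - 1*1167392 = -984 - 1167392 = -1168376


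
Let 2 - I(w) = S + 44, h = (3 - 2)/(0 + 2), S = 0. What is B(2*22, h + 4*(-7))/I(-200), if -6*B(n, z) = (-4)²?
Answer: 4/63 ≈ 0.063492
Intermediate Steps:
h = ½ (h = 1/2 = 1*(½) = ½ ≈ 0.50000)
I(w) = -42 (I(w) = 2 - (0 + 44) = 2 - 1*44 = 2 - 44 = -42)
B(n, z) = -8/3 (B(n, z) = -⅙*(-4)² = -⅙*16 = -8/3)
B(2*22, h + 4*(-7))/I(-200) = -8/3/(-42) = -8/3*(-1/42) = 4/63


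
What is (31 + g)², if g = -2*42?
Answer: 2809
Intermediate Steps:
g = -84
(31 + g)² = (31 - 84)² = (-53)² = 2809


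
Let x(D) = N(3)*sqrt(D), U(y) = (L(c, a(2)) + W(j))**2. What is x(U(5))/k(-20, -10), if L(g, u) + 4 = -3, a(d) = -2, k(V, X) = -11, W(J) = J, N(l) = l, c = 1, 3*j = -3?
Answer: -24/11 ≈ -2.1818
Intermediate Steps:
j = -1 (j = (1/3)*(-3) = -1)
L(g, u) = -7 (L(g, u) = -4 - 3 = -7)
U(y) = 64 (U(y) = (-7 - 1)**2 = (-8)**2 = 64)
x(D) = 3*sqrt(D)
x(U(5))/k(-20, -10) = (3*sqrt(64))/(-11) = (3*8)*(-1/11) = 24*(-1/11) = -24/11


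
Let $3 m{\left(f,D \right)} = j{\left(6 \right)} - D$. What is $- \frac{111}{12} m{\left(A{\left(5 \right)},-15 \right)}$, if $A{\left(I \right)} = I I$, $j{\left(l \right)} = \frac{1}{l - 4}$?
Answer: $- \frac{1147}{24} \approx -47.792$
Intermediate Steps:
$j{\left(l \right)} = \frac{1}{-4 + l}$
$A{\left(I \right)} = I^{2}$
$m{\left(f,D \right)} = \frac{1}{6} - \frac{D}{3}$ ($m{\left(f,D \right)} = \frac{\frac{1}{-4 + 6} - D}{3} = \frac{\frac{1}{2} - D}{3} = \frac{1}{6} - \frac{D}{3}$)
$- \frac{111}{12} m{\left(A{\left(5 \right)},-15 \right)} = - \frac{111}{12} \left(\frac{1}{6} - -5\right) = \left(-111\right) \frac{1}{12} \left(\frac{1}{6} + 5\right) = \left(- \frac{37}{4}\right) \frac{31}{6} = - \frac{1147}{24}$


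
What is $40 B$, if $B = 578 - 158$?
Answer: $16800$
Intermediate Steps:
$B = 420$
$40 B = 40 \cdot 420 = 16800$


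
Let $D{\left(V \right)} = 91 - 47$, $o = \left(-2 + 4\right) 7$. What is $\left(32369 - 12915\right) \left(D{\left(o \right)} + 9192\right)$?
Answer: $179677144$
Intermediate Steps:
$o = 14$ ($o = 2 \cdot 7 = 14$)
$D{\left(V \right)} = 44$ ($D{\left(V \right)} = 91 - 47 = 44$)
$\left(32369 - 12915\right) \left(D{\left(o \right)} + 9192\right) = \left(32369 - 12915\right) \left(44 + 9192\right) = 19454 \cdot 9236 = 179677144$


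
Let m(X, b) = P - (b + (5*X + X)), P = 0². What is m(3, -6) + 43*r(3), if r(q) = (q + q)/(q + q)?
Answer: 31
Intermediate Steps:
P = 0
r(q) = 1 (r(q) = (2*q)/((2*q)) = (2*q)*(1/(2*q)) = 1)
m(X, b) = -b - 6*X (m(X, b) = 0 - (b + (5*X + X)) = 0 - (b + 6*X) = 0 + (-b - 6*X) = -b - 6*X)
m(3, -6) + 43*r(3) = (-1*(-6) - 6*3) + 43*1 = (6 - 18) + 43 = -12 + 43 = 31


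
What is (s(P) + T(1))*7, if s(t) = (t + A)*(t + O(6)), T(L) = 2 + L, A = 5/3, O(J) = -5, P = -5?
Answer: 763/3 ≈ 254.33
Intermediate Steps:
A = 5/3 (A = 5*(1/3) = 5/3 ≈ 1.6667)
s(t) = (-5 + t)*(5/3 + t) (s(t) = (t + 5/3)*(t - 5) = (5/3 + t)*(-5 + t) = (-5 + t)*(5/3 + t))
(s(P) + T(1))*7 = ((-25/3 + (-5)**2 - 10/3*(-5)) + (2 + 1))*7 = ((-25/3 + 25 + 50/3) + 3)*7 = (100/3 + 3)*7 = (109/3)*7 = 763/3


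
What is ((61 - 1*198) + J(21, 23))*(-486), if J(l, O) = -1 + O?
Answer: 55890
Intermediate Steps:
((61 - 1*198) + J(21, 23))*(-486) = ((61 - 1*198) + (-1 + 23))*(-486) = ((61 - 198) + 22)*(-486) = (-137 + 22)*(-486) = -115*(-486) = 55890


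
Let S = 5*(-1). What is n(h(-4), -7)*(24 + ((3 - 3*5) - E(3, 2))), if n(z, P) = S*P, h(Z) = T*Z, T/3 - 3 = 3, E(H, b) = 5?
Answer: 245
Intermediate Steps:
S = -5
T = 18 (T = 9 + 3*3 = 9 + 9 = 18)
h(Z) = 18*Z
n(z, P) = -5*P
n(h(-4), -7)*(24 + ((3 - 3*5) - E(3, 2))) = (-5*(-7))*(24 + ((3 - 3*5) - 1*5)) = 35*(24 + ((3 - 15) - 5)) = 35*(24 + (-12 - 5)) = 35*(24 - 17) = 35*7 = 245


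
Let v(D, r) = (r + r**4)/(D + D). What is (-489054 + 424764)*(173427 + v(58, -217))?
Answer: -35962077890610/29 ≈ -1.2401e+12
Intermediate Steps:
v(D, r) = (r + r**4)/(2*D) (v(D, r) = (r + r**4)/((2*D)) = (r + r**4)*(1/(2*D)) = (r + r**4)/(2*D))
(-489054 + 424764)*(173427 + v(58, -217)) = (-489054 + 424764)*(173427 + (1/2)*(-217 + (-217)**4)/58) = -64290*(173427 + (1/2)*(1/58)*(-217 + 2217373921)) = -64290*(173427 + (1/2)*(1/58)*2217373704) = -64290*(173427 + 554343426/29) = -64290*559372809/29 = -35962077890610/29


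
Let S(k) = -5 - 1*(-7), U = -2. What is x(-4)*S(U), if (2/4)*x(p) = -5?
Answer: -20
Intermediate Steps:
S(k) = 2 (S(k) = -5 + 7 = 2)
x(p) = -10 (x(p) = 2*(-5) = -10)
x(-4)*S(U) = -10*2 = -20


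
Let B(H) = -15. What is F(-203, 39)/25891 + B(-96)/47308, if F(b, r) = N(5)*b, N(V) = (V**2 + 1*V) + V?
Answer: -336511705/1224851428 ≈ -0.27474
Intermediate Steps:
N(V) = V**2 + 2*V (N(V) = (V**2 + V) + V = (V + V**2) + V = V**2 + 2*V)
F(b, r) = 35*b (F(b, r) = (5*(2 + 5))*b = (5*7)*b = 35*b)
F(-203, 39)/25891 + B(-96)/47308 = (35*(-203))/25891 - 15/47308 = -7105*1/25891 - 15*1/47308 = -7105/25891 - 15/47308 = -336511705/1224851428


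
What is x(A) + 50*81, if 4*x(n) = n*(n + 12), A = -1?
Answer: 16189/4 ≈ 4047.3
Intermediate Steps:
x(n) = n*(12 + n)/4 (x(n) = (n*(n + 12))/4 = (n*(12 + n))/4 = n*(12 + n)/4)
x(A) + 50*81 = (¼)*(-1)*(12 - 1) + 50*81 = (¼)*(-1)*11 + 4050 = -11/4 + 4050 = 16189/4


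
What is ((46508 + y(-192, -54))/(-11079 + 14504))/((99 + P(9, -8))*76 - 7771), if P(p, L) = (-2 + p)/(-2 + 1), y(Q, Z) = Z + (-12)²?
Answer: -46598/2668075 ≈ -0.017465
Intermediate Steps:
y(Q, Z) = 144 + Z (y(Q, Z) = Z + 144 = 144 + Z)
P(p, L) = 2 - p (P(p, L) = (-2 + p)/(-1) = (-2 + p)*(-1) = 2 - p)
((46508 + y(-192, -54))/(-11079 + 14504))/((99 + P(9, -8))*76 - 7771) = ((46508 + (144 - 54))/(-11079 + 14504))/((99 + (2 - 1*9))*76 - 7771) = ((46508 + 90)/3425)/((99 + (2 - 9))*76 - 7771) = (46598*(1/3425))/((99 - 7)*76 - 7771) = 46598/(3425*(92*76 - 7771)) = 46598/(3425*(6992 - 7771)) = (46598/3425)/(-779) = (46598/3425)*(-1/779) = -46598/2668075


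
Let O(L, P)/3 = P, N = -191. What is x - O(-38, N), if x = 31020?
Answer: 31593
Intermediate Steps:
O(L, P) = 3*P
x - O(-38, N) = 31020 - 3*(-191) = 31020 - 1*(-573) = 31020 + 573 = 31593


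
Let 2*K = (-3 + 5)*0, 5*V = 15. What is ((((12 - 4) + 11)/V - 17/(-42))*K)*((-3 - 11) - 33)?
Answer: 0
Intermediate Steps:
V = 3 (V = (1/5)*15 = 3)
K = 0 (K = ((-3 + 5)*0)/2 = (2*0)/2 = (1/2)*0 = 0)
((((12 - 4) + 11)/V - 17/(-42))*K)*((-3 - 11) - 33) = ((((12 - 4) + 11)/3 - 17/(-42))*0)*((-3 - 11) - 33) = (((8 + 11)*(1/3) - 17*(-1/42))*0)*(-14 - 33) = ((19*(1/3) + 17/42)*0)*(-47) = ((19/3 + 17/42)*0)*(-47) = ((283/42)*0)*(-47) = 0*(-47) = 0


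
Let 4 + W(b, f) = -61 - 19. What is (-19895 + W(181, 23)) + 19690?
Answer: -289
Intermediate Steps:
W(b, f) = -84 (W(b, f) = -4 + (-61 - 19) = -4 - 80 = -84)
(-19895 + W(181, 23)) + 19690 = (-19895 - 84) + 19690 = -19979 + 19690 = -289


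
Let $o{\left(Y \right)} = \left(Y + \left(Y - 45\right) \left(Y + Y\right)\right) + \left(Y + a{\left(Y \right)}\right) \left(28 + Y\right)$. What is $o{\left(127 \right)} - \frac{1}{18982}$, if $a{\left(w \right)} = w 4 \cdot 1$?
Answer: $\frac{2266071159}{18982} \approx 1.1938 \cdot 10^{5}$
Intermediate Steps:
$a{\left(w \right)} = 4 w$ ($a{\left(w \right)} = 4 w 1 = 4 w$)
$o{\left(Y \right)} = Y + 2 Y \left(-45 + Y\right) + 5 Y \left(28 + Y\right)$ ($o{\left(Y \right)} = \left(Y + \left(Y - 45\right) \left(Y + Y\right)\right) + \left(Y + 4 Y\right) \left(28 + Y\right) = \left(Y + \left(-45 + Y\right) 2 Y\right) + 5 Y \left(28 + Y\right) = \left(Y + 2 Y \left(-45 + Y\right)\right) + 5 Y \left(28 + Y\right) = Y + 2 Y \left(-45 + Y\right) + 5 Y \left(28 + Y\right)$)
$o{\left(127 \right)} - \frac{1}{18982} = 127 \left(51 + 7 \cdot 127\right) - \frac{1}{18982} = 127 \left(51 + 889\right) - \frac{1}{18982} = 127 \cdot 940 - \frac{1}{18982} = 119380 - \frac{1}{18982} = \frac{2266071159}{18982}$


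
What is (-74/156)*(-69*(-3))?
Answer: -2553/26 ≈ -98.192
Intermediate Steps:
(-74/156)*(-69*(-3)) = -74*1/156*207 = -37/78*207 = -2553/26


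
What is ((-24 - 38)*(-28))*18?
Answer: 31248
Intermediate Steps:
((-24 - 38)*(-28))*18 = -62*(-28)*18 = 1736*18 = 31248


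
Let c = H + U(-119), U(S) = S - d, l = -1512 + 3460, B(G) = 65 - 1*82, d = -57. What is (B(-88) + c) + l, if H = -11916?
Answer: -10047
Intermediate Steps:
B(G) = -17 (B(G) = 65 - 82 = -17)
l = 1948
U(S) = 57 + S (U(S) = S - 1*(-57) = S + 57 = 57 + S)
c = -11978 (c = -11916 + (57 - 119) = -11916 - 62 = -11978)
(B(-88) + c) + l = (-17 - 11978) + 1948 = -11995 + 1948 = -10047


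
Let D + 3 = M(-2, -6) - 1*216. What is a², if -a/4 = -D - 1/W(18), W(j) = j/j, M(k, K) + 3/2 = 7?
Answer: 722500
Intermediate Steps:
M(k, K) = 11/2 (M(k, K) = -3/2 + 7 = 11/2)
W(j) = 1
D = -427/2 (D = -3 + (11/2 - 1*216) = -3 + (11/2 - 216) = -3 - 421/2 = -427/2 ≈ -213.50)
a = -850 (a = -4*(-1*(-427/2) - 1/1) = -4*(427/2 - 1*1) = -4*(427/2 - 1) = -4*425/2 = -850)
a² = (-850)² = 722500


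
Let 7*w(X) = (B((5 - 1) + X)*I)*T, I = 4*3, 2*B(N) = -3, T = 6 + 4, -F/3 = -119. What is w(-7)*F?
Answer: -9180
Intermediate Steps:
F = 357 (F = -3*(-119) = 357)
T = 10
B(N) = -3/2 (B(N) = (½)*(-3) = -3/2)
I = 12
w(X) = -180/7 (w(X) = (-3/2*12*10)/7 = (-18*10)/7 = (⅐)*(-180) = -180/7)
w(-7)*F = -180/7*357 = -9180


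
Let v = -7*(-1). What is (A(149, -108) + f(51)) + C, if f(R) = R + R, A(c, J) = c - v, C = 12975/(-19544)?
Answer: 4755761/19544 ≈ 243.34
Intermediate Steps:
v = 7
C = -12975/19544 (C = 12975*(-1/19544) = -12975/19544 ≈ -0.66389)
A(c, J) = -7 + c (A(c, J) = c - 1*7 = c - 7 = -7 + c)
f(R) = 2*R
(A(149, -108) + f(51)) + C = ((-7 + 149) + 2*51) - 12975/19544 = (142 + 102) - 12975/19544 = 244 - 12975/19544 = 4755761/19544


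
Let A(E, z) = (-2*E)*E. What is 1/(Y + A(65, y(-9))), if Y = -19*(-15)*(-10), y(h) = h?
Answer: -1/11300 ≈ -8.8496e-5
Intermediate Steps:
A(E, z) = -2*E**2
Y = -2850 (Y = 285*(-10) = -2850)
1/(Y + A(65, y(-9))) = 1/(-2850 - 2*65**2) = 1/(-2850 - 2*4225) = 1/(-2850 - 8450) = 1/(-11300) = -1/11300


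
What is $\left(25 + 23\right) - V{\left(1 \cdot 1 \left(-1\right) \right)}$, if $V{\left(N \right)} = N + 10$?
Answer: $39$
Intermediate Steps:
$V{\left(N \right)} = 10 + N$
$\left(25 + 23\right) - V{\left(1 \cdot 1 \left(-1\right) \right)} = \left(25 + 23\right) - \left(10 + 1 \cdot 1 \left(-1\right)\right) = 48 - \left(10 + 1 \left(-1\right)\right) = 48 - \left(10 - 1\right) = 48 - 9 = 39$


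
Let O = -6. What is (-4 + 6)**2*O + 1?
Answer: -23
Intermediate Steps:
(-4 + 6)**2*O + 1 = (-4 + 6)**2*(-6) + 1 = 2**2*(-6) + 1 = 4*(-6) + 1 = -24 + 1 = -23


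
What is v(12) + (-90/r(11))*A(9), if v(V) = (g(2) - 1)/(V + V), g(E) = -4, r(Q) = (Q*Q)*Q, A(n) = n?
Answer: -26095/31944 ≈ -0.81690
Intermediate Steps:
r(Q) = Q³ (r(Q) = Q²*Q = Q³)
v(V) = -5/(2*V) (v(V) = (-4 - 1)/(V + V) = -5*1/(2*V) = -5/(2*V))
v(12) + (-90/r(11))*A(9) = -5/2/12 - 90/(11³)*9 = -5/2*1/12 - 90/1331*9 = -5/24 - 90*1/1331*9 = -5/24 - 90/1331*9 = -5/24 - 810/1331 = -26095/31944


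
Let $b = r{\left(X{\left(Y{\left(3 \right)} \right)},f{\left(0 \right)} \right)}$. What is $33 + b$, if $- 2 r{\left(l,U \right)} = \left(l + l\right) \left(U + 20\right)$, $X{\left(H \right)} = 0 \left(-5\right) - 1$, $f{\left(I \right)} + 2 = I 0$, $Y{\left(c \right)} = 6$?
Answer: $51$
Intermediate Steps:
$f{\left(I \right)} = -2$ ($f{\left(I \right)} = -2 + I 0 = -2 + 0 = -2$)
$X{\left(H \right)} = -1$ ($X{\left(H \right)} = 0 - 1 = -1$)
$r{\left(l,U \right)} = - l \left(20 + U\right)$ ($r{\left(l,U \right)} = - \frac{\left(l + l\right) \left(U + 20\right)}{2} = - \frac{2 l \left(20 + U\right)}{2} = - l \left(20 + U\right)$)
$b = 18$ ($b = \left(-1\right) \left(-1\right) \left(20 - 2\right) = \left(-1\right) \left(-1\right) 18 = 18$)
$33 + b = 33 + 18 = 51$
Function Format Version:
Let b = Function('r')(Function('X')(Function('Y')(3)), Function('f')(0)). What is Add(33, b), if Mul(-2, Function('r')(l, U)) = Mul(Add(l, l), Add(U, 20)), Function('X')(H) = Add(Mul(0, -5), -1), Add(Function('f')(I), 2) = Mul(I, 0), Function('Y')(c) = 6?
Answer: 51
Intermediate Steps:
Function('f')(I) = -2 (Function('f')(I) = Add(-2, Mul(I, 0)) = Add(-2, 0) = -2)
Function('X')(H) = -1 (Function('X')(H) = Add(0, -1) = -1)
Function('r')(l, U) = Mul(-1, l, Add(20, U)) (Function('r')(l, U) = Mul(Rational(-1, 2), Mul(Add(l, l), Add(U, 20))) = Mul(Rational(-1, 2), Mul(Mul(2, l), Add(20, U))) = Mul(Rational(-1, 2), Mul(2, l, Add(20, U))) = Mul(-1, l, Add(20, U)))
b = 18 (b = Mul(-1, -1, Add(20, -2)) = Mul(-1, -1, 18) = 18)
Add(33, b) = Add(33, 18) = 51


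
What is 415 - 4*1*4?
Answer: 399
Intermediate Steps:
415 - 4*1*4 = 415 - 4*4 = 415 - 16 = 399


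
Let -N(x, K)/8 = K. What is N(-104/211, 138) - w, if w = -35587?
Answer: 34483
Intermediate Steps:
N(x, K) = -8*K
N(-104/211, 138) - w = -8*138 - 1*(-35587) = -1104 + 35587 = 34483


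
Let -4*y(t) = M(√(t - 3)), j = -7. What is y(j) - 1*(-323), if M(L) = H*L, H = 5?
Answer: 323 - 5*I*√10/4 ≈ 323.0 - 3.9528*I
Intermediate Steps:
M(L) = 5*L
y(t) = -5*√(-3 + t)/4 (y(t) = -5*√(t - 3)/4 = -5*√(-3 + t)/4)
y(j) - 1*(-323) = -5*√(-3 - 7)/4 - 1*(-323) = -5*I*√10/4 + 323 = 323 - 5*I*√10/4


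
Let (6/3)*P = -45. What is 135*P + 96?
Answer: -5883/2 ≈ -2941.5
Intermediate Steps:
P = -45/2 (P = (½)*(-45) = -45/2 ≈ -22.500)
135*P + 96 = 135*(-45/2) + 96 = -6075/2 + 96 = -5883/2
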